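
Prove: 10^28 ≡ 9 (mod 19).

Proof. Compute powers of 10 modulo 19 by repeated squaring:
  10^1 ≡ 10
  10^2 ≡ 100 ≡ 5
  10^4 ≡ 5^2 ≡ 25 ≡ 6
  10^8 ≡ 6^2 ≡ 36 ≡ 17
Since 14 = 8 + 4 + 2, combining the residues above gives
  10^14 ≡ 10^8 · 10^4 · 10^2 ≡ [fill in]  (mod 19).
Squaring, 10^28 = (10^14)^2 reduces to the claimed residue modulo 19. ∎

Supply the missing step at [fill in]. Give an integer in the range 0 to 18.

10^8 · 10^4 · 10^2 ≡ 17 · 6 · 5 = 510.
510 mod 19 = 16, so 10^14 ≡ 16 (mod 19).

16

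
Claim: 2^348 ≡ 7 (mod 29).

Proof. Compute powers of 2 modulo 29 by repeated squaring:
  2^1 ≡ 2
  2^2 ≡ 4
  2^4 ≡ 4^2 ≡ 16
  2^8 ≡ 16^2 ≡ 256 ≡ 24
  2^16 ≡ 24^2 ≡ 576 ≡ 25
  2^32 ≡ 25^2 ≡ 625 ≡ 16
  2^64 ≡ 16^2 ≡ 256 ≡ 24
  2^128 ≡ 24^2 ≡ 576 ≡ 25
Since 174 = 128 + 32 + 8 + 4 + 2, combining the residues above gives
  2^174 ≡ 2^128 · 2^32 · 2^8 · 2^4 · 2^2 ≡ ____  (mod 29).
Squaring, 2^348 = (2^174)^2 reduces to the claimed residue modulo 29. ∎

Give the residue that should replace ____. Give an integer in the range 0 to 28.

6

Multiply the listed residues: 25 · 16 · 24 · 16 · 4 = 400 → 9600 → 153600 → 614400.
Reducing modulo 29: 614400 = 21186·29 + 6, so 2^174 ≡ 6.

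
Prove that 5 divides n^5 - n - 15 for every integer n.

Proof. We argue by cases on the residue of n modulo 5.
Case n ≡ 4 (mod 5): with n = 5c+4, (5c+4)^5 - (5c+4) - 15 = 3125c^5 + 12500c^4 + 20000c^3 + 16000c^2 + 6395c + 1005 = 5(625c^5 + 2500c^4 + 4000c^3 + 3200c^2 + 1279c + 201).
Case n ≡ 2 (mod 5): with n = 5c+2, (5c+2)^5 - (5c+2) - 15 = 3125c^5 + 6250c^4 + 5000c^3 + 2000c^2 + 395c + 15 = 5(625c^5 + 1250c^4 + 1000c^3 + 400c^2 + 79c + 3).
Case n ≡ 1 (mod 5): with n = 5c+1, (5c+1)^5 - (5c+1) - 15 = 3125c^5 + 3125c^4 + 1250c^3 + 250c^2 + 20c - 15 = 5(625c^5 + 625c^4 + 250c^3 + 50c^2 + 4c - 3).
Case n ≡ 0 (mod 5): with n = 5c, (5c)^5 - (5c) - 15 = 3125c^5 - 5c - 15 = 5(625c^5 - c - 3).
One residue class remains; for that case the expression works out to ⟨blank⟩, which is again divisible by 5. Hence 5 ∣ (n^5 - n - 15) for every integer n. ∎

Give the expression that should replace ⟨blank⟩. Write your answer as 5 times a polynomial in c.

5(625c^5 + 1875c^4 + 2250c^3 + 1350c^2 + 404c + 45)

Only n ≡ 3 (mod 5) is unaccounted for. Put n = 5c+3:
(5c+3)^5 - (5c+3) - 15 expands to 3125c^5 + 9375c^4 + 11250c^3 + 6750c^2 + 2020c + 225,
and factoring out 5 leaves 5(625c^5 + 1875c^4 + 2250c^3 + 1350c^2 + 404c + 45).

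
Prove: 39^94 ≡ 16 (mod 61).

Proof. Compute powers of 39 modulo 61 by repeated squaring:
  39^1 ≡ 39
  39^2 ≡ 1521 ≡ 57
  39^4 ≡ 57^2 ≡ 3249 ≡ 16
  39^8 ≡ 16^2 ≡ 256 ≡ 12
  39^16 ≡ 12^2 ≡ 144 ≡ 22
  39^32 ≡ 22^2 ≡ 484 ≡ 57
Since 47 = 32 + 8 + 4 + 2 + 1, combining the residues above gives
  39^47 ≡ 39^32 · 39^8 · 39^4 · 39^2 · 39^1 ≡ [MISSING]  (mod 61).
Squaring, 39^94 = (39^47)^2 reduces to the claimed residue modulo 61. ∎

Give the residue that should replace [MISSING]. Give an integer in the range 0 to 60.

4

Multiply the listed residues: 57 · 12 · 16 · 57 · 39 = 684 → 10944 → 623808 → 24328512.
Reducing modulo 61: 24328512 = 398828·61 + 4, so 39^47 ≡ 4.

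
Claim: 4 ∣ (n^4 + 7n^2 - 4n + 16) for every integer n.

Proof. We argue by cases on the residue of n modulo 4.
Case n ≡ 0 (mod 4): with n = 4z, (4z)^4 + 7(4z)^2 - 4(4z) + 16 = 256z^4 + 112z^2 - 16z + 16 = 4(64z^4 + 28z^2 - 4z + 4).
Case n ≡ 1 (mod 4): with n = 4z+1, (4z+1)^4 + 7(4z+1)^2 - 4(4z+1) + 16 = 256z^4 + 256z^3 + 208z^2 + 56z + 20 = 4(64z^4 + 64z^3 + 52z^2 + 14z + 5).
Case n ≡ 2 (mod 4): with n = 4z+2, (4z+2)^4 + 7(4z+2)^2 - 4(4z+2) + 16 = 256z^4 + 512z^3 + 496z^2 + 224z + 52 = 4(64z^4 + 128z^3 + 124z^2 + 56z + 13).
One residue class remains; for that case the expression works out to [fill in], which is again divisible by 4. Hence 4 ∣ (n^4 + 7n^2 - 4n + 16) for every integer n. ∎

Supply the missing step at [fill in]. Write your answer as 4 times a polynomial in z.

4(64z^4 + 192z^3 + 244z^2 + 146z + 37)

Only n ≡ 3 (mod 4) is unaccounted for. Put n = 4z+3:
(4z+3)^4 + 7(4z+3)^2 - 4(4z+3) + 16 expands to 256z^4 + 768z^3 + 976z^2 + 584z + 148,
and factoring out 4 leaves 4(64z^4 + 192z^3 + 244z^2 + 146z + 37).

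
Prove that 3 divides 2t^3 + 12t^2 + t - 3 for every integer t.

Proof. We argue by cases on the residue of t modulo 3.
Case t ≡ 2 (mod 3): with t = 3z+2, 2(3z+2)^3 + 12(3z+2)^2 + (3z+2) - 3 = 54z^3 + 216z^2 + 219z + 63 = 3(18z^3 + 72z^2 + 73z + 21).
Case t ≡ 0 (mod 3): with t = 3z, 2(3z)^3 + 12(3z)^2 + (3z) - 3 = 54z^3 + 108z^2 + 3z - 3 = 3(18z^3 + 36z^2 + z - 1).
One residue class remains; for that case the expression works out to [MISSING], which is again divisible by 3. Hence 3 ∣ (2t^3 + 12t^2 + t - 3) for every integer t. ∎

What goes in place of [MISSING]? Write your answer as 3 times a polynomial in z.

Only t ≡ 1 (mod 3) is unaccounted for. Put t = 3z+1:
2(3z+1)^3 + 12(3z+1)^2 + (3z+1) - 3 expands to 54z^3 + 162z^2 + 93z + 12,
and factoring out 3 leaves 3(18z^3 + 54z^2 + 31z + 4).

3(18z^3 + 54z^2 + 31z + 4)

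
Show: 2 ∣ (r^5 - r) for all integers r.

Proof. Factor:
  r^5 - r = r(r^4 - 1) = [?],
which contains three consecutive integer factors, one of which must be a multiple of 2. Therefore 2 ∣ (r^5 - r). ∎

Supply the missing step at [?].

(r - 1)r(r + 1)(r^2 + 1)

r^4 - 1 = (r^2 - 1)(r^2 + 1), and r^2 - 1 = (r-1)(r+1).
So r(r^4 - 1) = (r - 1)r(r + 1)(r^2 + 1).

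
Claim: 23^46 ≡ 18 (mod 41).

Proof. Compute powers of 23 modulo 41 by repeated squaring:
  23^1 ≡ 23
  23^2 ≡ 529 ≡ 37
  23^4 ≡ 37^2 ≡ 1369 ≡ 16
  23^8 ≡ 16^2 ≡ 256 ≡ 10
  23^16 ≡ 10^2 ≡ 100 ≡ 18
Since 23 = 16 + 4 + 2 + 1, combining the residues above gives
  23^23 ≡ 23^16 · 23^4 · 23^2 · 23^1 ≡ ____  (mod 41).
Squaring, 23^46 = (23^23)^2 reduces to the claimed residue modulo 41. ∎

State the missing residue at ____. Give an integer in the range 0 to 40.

31

Multiply the listed residues: 18 · 16 · 37 · 23 = 288 → 10656 → 245088.
Reducing modulo 41: 245088 = 5977·41 + 31, so 23^23 ≡ 31.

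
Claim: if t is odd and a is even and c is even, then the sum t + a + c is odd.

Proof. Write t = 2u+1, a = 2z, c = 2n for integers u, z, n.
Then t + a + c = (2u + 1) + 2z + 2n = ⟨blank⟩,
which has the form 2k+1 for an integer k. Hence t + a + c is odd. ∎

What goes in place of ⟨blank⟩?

Expanding: (2u + 1) + 2z + 2n = 2n + 2u + 2z + 1.
Every term except the constant is even, so this is 2(n + u + z) + 1,
and n + u + z ∈ ℤ gives the required form.

2(n + u + z) + 1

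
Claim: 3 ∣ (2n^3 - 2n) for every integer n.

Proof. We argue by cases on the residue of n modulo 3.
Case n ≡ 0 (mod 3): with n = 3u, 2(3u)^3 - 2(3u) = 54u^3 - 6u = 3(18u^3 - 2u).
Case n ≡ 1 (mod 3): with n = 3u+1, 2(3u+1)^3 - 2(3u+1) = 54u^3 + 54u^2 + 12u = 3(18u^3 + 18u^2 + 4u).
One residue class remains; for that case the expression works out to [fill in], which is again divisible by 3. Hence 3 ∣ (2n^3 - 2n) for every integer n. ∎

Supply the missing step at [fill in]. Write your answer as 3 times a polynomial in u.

3(18u^3 + 36u^2 + 22u + 4)

The residues treated are {0, 1}, so the missing case is n ≡ 2 (mod 3); write n = 3u+2.
Then 2(3u+2)^3 - 2(3u+2) = 54u^3 + 108u^2 + 66u + 12 = 3(18u^3 + 36u^2 + 22u + 4).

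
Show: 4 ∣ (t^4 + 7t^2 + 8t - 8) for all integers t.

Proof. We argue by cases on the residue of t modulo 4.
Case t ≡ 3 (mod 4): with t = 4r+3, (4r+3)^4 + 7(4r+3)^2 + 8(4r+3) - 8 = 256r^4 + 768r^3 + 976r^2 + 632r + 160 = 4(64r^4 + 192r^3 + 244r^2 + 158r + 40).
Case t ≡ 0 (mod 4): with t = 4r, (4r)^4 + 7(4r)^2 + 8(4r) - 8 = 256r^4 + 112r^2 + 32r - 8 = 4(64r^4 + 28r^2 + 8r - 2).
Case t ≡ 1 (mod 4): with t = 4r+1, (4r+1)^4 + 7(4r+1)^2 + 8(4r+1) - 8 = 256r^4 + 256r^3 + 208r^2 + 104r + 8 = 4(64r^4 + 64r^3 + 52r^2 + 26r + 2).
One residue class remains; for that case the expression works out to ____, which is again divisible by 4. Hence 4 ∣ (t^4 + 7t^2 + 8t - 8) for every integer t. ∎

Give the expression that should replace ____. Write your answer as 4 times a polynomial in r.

Only t ≡ 2 (mod 4) is unaccounted for. Put t = 4r+2:
(4r+2)^4 + 7(4r+2)^2 + 8(4r+2) - 8 expands to 256r^4 + 512r^3 + 496r^2 + 272r + 52,
and factoring out 4 leaves 4(64r^4 + 128r^3 + 124r^2 + 68r + 13).

4(64r^4 + 128r^3 + 124r^2 + 68r + 13)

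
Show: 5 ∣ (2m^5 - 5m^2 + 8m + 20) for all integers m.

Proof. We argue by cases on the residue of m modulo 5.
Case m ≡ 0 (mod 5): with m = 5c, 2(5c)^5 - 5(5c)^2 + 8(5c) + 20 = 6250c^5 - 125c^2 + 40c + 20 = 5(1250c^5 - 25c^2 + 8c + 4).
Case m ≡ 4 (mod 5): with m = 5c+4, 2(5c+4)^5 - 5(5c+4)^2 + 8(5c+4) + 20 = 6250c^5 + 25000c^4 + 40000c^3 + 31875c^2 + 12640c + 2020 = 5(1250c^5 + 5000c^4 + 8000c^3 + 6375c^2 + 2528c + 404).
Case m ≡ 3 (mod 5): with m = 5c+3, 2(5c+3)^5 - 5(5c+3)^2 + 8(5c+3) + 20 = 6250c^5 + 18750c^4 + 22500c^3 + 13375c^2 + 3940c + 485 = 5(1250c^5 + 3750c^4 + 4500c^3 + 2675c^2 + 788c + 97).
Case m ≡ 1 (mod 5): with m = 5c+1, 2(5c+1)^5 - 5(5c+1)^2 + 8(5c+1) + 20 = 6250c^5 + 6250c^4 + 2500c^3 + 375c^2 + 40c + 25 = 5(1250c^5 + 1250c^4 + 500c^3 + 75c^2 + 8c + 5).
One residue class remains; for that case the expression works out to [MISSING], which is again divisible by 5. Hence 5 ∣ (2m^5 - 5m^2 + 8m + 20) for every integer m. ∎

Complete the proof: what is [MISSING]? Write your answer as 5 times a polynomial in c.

5(1250c^5 + 2500c^4 + 2000c^3 + 775c^2 + 148c + 16)

Only m ≡ 2 (mod 5) is unaccounted for. Put m = 5c+2:
2(5c+2)^5 - 5(5c+2)^2 + 8(5c+2) + 20 expands to 6250c^5 + 12500c^4 + 10000c^3 + 3875c^2 + 740c + 80,
and factoring out 5 leaves 5(1250c^5 + 2500c^4 + 2000c^3 + 775c^2 + 148c + 16).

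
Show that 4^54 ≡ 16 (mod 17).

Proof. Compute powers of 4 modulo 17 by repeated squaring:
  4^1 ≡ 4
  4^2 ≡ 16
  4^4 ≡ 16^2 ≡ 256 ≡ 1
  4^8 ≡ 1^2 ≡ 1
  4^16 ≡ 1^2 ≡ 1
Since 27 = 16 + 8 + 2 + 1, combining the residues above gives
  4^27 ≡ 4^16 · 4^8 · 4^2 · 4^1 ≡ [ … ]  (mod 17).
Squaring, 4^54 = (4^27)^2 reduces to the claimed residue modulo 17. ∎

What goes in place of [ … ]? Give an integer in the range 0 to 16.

Multiply the listed residues: 1 · 1 · 16 · 4 = 1 → 16 → 64.
Reducing modulo 17: 64 = 3·17 + 13, so 4^27 ≡ 13.

13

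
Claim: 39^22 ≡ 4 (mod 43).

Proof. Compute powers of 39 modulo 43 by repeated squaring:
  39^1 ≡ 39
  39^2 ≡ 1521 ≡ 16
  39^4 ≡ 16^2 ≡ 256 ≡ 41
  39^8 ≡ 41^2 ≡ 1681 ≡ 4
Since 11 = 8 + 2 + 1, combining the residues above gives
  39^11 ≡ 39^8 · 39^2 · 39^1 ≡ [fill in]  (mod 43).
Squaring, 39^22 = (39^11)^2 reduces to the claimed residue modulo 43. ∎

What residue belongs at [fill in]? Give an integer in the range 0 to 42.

Multiply the listed residues: 4 · 16 · 39 = 64 → 2496.
Reducing modulo 43: 2496 = 58·43 + 2, so 39^11 ≡ 2.

2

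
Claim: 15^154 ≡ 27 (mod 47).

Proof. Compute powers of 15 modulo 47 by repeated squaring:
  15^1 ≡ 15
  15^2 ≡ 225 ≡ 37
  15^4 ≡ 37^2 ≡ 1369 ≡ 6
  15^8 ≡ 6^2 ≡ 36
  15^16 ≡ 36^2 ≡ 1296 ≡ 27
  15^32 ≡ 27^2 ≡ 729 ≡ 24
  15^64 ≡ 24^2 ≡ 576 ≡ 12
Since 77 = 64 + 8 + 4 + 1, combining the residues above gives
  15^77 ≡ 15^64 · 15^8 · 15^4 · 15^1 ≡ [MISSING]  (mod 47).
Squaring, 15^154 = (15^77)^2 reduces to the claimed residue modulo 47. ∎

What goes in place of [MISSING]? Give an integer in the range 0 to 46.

15^64 · 15^8 · 15^4 · 15^1 ≡ 12 · 36 · 6 · 15 = 38880.
38880 mod 47 = 11, so 15^77 ≡ 11 (mod 47).

11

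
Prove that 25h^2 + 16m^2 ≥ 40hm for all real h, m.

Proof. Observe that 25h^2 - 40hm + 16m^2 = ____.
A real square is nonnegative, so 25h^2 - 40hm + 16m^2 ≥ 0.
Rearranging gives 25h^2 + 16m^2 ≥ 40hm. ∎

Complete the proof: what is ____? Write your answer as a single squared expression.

(5h - 4m)^2

25h^2 - 40hm + 16m^2 is a perfect-square trinomial: the outer terms are (5h)^2 and (4m)^2, and the cross term is -2·5h·4m.
So 25h^2 - 40hm + 16m^2 = (5h - 4m)^2 ≥ 0.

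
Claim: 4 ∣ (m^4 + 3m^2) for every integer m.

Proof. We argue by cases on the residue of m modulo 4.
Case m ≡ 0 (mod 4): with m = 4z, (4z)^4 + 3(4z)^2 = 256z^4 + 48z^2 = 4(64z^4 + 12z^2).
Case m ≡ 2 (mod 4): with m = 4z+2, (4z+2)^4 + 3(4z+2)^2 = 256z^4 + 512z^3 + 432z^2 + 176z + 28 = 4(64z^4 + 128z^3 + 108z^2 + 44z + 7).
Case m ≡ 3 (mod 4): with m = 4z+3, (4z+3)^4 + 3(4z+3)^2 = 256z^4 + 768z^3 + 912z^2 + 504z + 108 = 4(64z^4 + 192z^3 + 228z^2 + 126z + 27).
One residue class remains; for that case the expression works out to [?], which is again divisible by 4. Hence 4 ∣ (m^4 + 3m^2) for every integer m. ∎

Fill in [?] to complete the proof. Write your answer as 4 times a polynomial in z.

4(64z^4 + 64z^3 + 36z^2 + 10z + 1)

Only m ≡ 1 (mod 4) is unaccounted for. Put m = 4z+1:
(4z+1)^4 + 3(4z+1)^2 expands to 256z^4 + 256z^3 + 144z^2 + 40z + 4,
and factoring out 4 leaves 4(64z^4 + 64z^3 + 36z^2 + 10z + 1).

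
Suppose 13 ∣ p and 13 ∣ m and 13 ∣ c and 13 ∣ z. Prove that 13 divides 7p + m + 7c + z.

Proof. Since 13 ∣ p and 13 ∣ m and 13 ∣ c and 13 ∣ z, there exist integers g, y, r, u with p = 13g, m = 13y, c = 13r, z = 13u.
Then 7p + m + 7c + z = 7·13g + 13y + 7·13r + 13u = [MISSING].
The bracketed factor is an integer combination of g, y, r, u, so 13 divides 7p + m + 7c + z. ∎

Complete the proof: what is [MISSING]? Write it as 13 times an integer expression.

Each term has a factor of 13: 7·13g + 13y + 7·13r + 13u = 13·(7g + 7r + u + y).
Since 7g + 7r + u + y is an integer, 13 ∣ (7p + m + 7c + z).

13(7g + 7r + u + y)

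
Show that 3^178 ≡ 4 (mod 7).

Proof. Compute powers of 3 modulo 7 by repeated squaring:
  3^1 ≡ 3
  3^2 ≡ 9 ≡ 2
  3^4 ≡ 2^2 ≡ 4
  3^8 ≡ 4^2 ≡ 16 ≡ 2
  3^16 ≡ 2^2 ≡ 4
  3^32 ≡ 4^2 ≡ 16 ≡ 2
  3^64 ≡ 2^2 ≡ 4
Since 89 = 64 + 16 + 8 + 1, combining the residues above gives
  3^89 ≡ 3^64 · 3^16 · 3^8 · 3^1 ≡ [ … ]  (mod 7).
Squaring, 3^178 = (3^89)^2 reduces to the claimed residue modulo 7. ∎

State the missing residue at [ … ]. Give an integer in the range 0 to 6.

5

Multiply the listed residues: 4 · 4 · 2 · 3 = 16 → 32 → 96.
Reducing modulo 7: 96 = 13·7 + 5, so 3^89 ≡ 5.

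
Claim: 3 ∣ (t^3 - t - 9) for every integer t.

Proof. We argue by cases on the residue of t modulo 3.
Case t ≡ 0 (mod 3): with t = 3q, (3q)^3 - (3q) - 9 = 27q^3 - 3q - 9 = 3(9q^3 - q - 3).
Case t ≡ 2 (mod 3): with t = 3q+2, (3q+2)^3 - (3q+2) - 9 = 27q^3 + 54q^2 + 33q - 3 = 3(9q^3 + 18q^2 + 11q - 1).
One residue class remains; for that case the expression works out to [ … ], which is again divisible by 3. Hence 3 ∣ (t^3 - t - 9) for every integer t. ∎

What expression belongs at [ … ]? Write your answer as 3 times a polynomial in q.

3(9q^3 + 9q^2 + 2q - 3)

The residues treated are {0, 2}, so the missing case is t ≡ 1 (mod 3); write t = 3q+1.
Then (3q+1)^3 - (3q+1) - 9 = 27q^3 + 27q^2 + 6q - 9 = 3(9q^3 + 9q^2 + 2q - 3).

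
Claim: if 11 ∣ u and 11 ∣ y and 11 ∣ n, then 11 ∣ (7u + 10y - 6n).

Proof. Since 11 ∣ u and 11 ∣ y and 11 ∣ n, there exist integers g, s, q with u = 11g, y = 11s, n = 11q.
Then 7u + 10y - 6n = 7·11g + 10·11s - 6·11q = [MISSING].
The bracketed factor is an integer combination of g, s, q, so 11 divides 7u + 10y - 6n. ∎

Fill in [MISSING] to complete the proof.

11(7g - 6q + 10s)

Each term has a factor of 11: 7·11g + 10·11s - 6·11q = 11·(7g - 6q + 10s).
Since 7g - 6q + 10s is an integer, 11 ∣ (7u + 10y - 6n).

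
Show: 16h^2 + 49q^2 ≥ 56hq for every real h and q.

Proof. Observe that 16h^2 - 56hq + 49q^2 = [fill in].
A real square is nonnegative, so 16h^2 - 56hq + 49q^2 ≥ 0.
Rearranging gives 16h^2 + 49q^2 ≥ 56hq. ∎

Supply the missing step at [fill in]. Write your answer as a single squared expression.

16h^2 - 56hq + 49q^2 is a perfect-square trinomial: the outer terms are (4h)^2 and (7q)^2, and the cross term is -2·4h·7q.
So 16h^2 - 56hq + 49q^2 = (4h - 7q)^2 ≥ 0.

(4h - 7q)^2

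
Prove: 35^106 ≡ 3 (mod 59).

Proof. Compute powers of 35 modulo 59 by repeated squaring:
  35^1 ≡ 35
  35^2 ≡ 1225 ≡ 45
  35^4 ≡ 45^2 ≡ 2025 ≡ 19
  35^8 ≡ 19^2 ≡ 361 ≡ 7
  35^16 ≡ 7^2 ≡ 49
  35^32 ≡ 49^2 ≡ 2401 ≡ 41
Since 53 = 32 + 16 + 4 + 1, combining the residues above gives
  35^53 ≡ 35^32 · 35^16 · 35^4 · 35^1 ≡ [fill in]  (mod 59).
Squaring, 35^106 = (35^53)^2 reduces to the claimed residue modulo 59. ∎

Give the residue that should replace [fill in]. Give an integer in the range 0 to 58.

48

35^32 · 35^16 · 35^4 · 35^1 ≡ 41 · 49 · 19 · 35 = 1335985.
1335985 mod 59 = 48, so 35^53 ≡ 48 (mod 59).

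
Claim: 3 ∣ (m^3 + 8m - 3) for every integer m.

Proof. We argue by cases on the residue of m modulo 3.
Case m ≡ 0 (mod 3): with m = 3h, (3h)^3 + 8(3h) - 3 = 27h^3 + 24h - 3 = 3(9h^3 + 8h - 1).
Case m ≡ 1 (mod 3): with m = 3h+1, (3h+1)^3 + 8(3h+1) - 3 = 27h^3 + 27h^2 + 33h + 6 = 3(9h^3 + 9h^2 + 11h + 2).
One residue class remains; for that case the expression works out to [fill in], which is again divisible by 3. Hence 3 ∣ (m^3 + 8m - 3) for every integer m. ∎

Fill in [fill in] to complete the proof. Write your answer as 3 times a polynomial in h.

3(9h^3 + 18h^2 + 20h + 7)

Only m ≡ 2 (mod 3) is unaccounted for. Put m = 3h+2:
(3h+2)^3 + 8(3h+2) - 3 expands to 27h^3 + 54h^2 + 60h + 21,
and factoring out 3 leaves 3(9h^3 + 18h^2 + 20h + 7).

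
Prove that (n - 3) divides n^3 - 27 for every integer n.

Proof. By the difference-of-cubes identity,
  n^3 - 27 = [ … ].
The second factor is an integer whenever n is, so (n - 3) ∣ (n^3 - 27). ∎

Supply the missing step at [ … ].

(n - 3)(n^2 + 3n + 9)

a^3 - b^3 = (a - b)(a^2 + ab + b^2). With a = n, b = 3:
n^3 - 27 = (n - 3)(n^2 + 3n + 9).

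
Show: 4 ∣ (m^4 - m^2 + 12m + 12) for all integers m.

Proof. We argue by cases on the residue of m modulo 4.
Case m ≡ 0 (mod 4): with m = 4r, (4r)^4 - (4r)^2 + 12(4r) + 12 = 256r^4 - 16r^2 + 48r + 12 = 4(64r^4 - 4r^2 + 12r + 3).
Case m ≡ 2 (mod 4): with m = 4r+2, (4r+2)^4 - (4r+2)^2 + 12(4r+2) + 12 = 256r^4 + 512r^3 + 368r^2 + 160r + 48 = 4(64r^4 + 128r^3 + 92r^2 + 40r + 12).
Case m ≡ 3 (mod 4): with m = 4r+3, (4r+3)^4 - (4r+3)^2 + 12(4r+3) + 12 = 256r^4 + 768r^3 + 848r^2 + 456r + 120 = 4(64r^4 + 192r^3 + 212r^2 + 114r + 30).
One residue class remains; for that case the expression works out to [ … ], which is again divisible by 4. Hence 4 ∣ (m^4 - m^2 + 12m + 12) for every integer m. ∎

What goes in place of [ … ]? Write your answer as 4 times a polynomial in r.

The residues treated are {0, 2, 3}, so the missing case is m ≡ 1 (mod 4); write m = 4r+1.
Then (4r+1)^4 - (4r+1)^2 + 12(4r+1) + 12 = 256r^4 + 256r^3 + 80r^2 + 56r + 24 = 4(64r^4 + 64r^3 + 20r^2 + 14r + 6).

4(64r^4 + 64r^3 + 20r^2 + 14r + 6)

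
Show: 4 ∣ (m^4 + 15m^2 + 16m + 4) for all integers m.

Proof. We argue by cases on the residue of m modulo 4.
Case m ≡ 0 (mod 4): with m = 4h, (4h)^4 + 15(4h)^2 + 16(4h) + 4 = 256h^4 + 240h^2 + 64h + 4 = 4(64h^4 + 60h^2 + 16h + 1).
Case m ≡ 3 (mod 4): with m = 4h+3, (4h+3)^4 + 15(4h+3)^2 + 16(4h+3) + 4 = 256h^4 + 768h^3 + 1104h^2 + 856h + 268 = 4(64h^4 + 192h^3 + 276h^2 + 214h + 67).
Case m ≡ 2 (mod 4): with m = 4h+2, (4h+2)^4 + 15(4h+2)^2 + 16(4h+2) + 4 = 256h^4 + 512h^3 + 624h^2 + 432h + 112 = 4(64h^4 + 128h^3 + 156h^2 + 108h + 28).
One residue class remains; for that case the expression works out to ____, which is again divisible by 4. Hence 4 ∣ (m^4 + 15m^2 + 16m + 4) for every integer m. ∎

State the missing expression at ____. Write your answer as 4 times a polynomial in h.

4(64h^4 + 64h^3 + 84h^2 + 50h + 9)

The residues treated are {0, 3, 2}, so the missing case is m ≡ 1 (mod 4); write m = 4h+1.
Then (4h+1)^4 + 15(4h+1)^2 + 16(4h+1) + 4 = 256h^4 + 256h^3 + 336h^2 + 200h + 36 = 4(64h^4 + 64h^3 + 84h^2 + 50h + 9).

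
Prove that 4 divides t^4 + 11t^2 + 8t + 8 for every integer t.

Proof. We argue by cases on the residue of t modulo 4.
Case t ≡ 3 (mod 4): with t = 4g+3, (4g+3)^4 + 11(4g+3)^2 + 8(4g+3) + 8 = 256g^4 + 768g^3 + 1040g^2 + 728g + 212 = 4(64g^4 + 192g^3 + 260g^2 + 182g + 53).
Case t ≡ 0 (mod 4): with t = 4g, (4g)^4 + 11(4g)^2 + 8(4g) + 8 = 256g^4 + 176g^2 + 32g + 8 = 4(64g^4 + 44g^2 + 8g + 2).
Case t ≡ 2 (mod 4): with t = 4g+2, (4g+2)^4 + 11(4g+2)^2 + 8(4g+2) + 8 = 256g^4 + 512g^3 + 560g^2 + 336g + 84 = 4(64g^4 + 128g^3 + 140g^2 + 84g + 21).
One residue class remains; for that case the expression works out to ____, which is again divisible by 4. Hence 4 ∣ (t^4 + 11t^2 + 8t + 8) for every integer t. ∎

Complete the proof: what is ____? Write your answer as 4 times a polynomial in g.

4(64g^4 + 64g^3 + 68g^2 + 34g + 7)

The residues treated are {3, 0, 2}, so the missing case is t ≡ 1 (mod 4); write t = 4g+1.
Then (4g+1)^4 + 11(4g+1)^2 + 8(4g+1) + 8 = 256g^4 + 256g^3 + 272g^2 + 136g + 28 = 4(64g^4 + 64g^3 + 68g^2 + 34g + 7).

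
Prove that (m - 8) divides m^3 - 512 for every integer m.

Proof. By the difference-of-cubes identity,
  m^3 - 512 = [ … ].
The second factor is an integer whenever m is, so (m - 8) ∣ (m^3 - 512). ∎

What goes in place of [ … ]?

a^3 - b^3 = (a - b)(a^2 + ab + b^2). With a = m, b = 8:
m^3 - 512 = (m - 8)(m^2 + 8m + 64).

(m - 8)(m^2 + 8m + 64)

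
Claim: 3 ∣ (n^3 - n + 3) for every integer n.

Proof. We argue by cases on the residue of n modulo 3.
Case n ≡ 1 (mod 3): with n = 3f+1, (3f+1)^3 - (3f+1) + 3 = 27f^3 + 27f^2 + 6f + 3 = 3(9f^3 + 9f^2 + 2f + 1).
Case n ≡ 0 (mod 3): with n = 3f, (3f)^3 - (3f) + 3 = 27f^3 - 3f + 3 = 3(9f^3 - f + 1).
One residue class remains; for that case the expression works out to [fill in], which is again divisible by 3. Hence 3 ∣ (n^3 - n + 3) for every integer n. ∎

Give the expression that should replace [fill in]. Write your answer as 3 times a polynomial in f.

3(9f^3 + 18f^2 + 11f + 3)

The residues treated are {1, 0}, so the missing case is n ≡ 2 (mod 3); write n = 3f+2.
Then (3f+2)^3 - (3f+2) + 3 = 27f^3 + 54f^2 + 33f + 9 = 3(9f^3 + 18f^2 + 11f + 3).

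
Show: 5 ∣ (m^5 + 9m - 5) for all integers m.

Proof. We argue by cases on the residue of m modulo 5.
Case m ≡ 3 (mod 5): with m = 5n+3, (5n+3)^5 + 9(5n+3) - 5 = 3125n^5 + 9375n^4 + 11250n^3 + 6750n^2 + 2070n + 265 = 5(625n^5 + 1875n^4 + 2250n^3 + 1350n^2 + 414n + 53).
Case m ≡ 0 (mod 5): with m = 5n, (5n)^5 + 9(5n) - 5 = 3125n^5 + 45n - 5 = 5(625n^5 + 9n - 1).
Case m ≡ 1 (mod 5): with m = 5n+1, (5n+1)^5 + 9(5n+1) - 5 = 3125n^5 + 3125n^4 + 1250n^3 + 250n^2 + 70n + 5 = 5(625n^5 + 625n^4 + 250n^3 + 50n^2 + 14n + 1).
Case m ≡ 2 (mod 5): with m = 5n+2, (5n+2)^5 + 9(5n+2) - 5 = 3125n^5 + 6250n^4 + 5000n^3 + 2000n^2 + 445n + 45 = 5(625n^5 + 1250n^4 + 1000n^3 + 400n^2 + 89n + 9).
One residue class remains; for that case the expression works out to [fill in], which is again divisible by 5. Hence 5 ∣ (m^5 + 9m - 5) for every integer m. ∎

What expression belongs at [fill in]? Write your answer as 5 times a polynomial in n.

The residues treated are {3, 0, 1, 2}, so the missing case is m ≡ 4 (mod 5); write m = 5n+4.
Then (5n+4)^5 + 9(5n+4) - 5 = 3125n^5 + 12500n^4 + 20000n^3 + 16000n^2 + 6445n + 1055 = 5(625n^5 + 2500n^4 + 4000n^3 + 3200n^2 + 1289n + 211).

5(625n^5 + 2500n^4 + 4000n^3 + 3200n^2 + 1289n + 211)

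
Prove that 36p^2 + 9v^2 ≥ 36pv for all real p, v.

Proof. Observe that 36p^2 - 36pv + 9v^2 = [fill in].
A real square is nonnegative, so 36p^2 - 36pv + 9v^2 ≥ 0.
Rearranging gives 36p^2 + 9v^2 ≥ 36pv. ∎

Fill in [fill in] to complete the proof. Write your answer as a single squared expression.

The leading and trailing coefficients are 6^2 and 3^2, and 36 = 2·6·3, so the trinomial is (6p - 3v)^2.
Hence 36p^2 - 36pv + 9v^2 ≥ 0.

(6p - 3v)^2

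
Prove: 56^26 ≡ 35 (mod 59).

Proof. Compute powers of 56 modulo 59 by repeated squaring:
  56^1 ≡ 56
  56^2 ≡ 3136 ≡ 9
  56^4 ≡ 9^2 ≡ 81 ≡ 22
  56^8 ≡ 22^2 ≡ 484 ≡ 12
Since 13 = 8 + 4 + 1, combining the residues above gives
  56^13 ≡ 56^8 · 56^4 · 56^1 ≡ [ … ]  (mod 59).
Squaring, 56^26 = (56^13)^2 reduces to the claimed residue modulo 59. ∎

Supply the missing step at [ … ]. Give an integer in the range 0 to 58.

34

Multiply the listed residues: 12 · 22 · 56 = 264 → 14784.
Reducing modulo 59: 14784 = 250·59 + 34, so 56^13 ≡ 34.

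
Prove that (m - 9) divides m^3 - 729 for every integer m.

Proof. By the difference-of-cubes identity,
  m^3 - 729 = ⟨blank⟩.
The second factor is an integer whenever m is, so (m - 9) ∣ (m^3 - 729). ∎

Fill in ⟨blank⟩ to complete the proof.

a^3 - b^3 = (a - b)(a^2 + ab + b^2). With a = m, b = 9:
m^3 - 729 = (m - 9)(m^2 + 9m + 81).

(m - 9)(m^2 + 9m + 81)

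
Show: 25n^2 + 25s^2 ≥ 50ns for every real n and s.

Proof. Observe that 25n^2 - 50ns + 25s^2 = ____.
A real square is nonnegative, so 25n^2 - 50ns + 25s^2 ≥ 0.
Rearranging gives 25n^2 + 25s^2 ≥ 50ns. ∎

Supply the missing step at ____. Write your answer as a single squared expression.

25n^2 - 50ns + 25s^2 is a perfect-square trinomial: the outer terms are (5n)^2 and (5s)^2, and the cross term is -2·5n·5s.
So 25n^2 - 50ns + 25s^2 = (5n - 5s)^2 ≥ 0.

(5n - 5s)^2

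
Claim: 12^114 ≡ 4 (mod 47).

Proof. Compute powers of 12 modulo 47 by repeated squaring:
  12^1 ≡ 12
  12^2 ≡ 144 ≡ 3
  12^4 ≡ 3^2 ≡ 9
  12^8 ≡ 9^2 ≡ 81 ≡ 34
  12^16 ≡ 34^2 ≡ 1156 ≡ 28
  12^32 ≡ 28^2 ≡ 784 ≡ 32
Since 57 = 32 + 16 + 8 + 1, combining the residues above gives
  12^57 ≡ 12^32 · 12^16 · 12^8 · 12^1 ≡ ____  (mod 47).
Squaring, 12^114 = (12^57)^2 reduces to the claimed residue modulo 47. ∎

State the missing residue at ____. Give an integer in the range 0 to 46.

2

Multiply the listed residues: 32 · 28 · 34 · 12 = 896 → 30464 → 365568.
Reducing modulo 47: 365568 = 7778·47 + 2, so 12^57 ≡ 2.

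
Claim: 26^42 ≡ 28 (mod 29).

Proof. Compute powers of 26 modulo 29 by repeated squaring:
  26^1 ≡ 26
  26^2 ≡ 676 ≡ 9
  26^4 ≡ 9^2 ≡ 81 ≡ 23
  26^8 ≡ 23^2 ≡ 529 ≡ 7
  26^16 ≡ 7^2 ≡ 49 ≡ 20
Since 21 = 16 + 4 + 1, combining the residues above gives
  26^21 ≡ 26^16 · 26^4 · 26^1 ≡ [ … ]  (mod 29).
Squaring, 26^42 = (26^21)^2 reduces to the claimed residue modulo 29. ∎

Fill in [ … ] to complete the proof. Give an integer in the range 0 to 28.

26^16 · 26^4 · 26^1 ≡ 20 · 23 · 26 = 11960.
11960 mod 29 = 12, so 26^21 ≡ 12 (mod 29).

12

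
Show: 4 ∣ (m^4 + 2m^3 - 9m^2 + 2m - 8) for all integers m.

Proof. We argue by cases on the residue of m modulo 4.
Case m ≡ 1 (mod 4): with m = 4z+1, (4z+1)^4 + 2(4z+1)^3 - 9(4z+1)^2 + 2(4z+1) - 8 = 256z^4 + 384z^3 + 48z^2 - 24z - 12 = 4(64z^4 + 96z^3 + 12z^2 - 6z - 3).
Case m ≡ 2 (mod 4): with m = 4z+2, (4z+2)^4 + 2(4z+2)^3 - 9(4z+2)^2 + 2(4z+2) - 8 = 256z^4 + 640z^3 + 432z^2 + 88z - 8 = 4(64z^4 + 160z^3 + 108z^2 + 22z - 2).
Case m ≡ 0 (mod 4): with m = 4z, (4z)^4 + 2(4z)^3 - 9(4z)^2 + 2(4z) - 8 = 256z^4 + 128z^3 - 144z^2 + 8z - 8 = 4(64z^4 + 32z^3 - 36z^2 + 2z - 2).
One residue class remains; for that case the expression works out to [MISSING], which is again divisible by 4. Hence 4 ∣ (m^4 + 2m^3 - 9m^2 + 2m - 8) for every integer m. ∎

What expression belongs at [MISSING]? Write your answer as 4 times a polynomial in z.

Only m ≡ 3 (mod 4) is unaccounted for. Put m = 4z+3:
(4z+3)^4 + 2(4z+3)^3 - 9(4z+3)^2 + 2(4z+3) - 8 expands to 256z^4 + 896z^3 + 1008z^2 + 440z + 52,
and factoring out 4 leaves 4(64z^4 + 224z^3 + 252z^2 + 110z + 13).

4(64z^4 + 224z^3 + 252z^2 + 110z + 13)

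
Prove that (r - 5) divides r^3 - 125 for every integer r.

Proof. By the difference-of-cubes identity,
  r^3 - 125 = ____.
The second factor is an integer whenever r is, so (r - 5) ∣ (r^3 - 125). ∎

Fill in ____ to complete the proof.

a^3 - b^3 = (a - b)(a^2 + ab + b^2). With a = r, b = 5:
r^3 - 125 = (r - 5)(r^2 + 5r + 25).

(r - 5)(r^2 + 5r + 25)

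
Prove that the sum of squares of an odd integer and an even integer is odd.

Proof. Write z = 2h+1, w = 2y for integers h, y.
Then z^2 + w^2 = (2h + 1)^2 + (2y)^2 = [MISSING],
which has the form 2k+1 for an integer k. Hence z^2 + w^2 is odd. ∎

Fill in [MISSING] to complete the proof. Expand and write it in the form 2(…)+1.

Expanding: (2h + 1)^2 + (2y)^2 = 4h^2 + 4h + 4y^2 + 1.
Every term except the constant is even, so this is 2(2h^2 + 2h + 2y^2) + 1,
and 2h^2 + 2h + 2y^2 ∈ ℤ gives the required form.

2(2h^2 + 2h + 2y^2) + 1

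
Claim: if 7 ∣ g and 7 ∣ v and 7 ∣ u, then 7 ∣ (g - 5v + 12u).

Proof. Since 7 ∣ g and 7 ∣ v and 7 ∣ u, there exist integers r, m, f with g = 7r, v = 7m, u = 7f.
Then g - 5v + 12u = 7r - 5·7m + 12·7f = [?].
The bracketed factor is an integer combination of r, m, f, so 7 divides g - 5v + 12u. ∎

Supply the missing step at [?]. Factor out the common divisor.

Pull the common 7 out of every term: 7r - 5·7m + 12·7f = 7(12f - 5m + r).
12f - 5m + r is an integer, which exhibits the divisibility.

7(12f - 5m + r)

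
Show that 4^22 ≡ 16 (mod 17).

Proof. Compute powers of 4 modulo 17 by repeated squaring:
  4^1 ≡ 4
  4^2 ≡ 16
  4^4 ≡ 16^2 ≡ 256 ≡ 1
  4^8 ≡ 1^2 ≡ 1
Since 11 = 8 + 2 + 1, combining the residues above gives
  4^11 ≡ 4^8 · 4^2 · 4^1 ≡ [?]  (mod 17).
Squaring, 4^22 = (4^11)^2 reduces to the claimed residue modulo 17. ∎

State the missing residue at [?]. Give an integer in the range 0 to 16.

13

4^8 · 4^2 · 4^1 ≡ 1 · 16 · 4 = 64.
64 mod 17 = 13, so 4^11 ≡ 13 (mod 17).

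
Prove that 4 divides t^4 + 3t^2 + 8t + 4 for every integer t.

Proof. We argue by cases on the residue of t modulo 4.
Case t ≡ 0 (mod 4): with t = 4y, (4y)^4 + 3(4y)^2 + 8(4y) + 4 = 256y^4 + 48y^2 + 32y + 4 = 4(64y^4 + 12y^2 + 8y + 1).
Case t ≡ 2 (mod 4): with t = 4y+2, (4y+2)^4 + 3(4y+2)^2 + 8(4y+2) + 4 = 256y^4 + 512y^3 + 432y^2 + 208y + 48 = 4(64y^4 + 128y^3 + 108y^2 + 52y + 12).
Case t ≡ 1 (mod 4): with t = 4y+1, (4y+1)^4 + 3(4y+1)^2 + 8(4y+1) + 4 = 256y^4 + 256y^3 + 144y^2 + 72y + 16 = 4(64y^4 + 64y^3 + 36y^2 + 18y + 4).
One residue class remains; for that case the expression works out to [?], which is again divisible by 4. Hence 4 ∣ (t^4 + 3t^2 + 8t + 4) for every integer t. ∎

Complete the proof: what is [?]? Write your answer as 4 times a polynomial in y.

4(64y^4 + 192y^3 + 228y^2 + 134y + 34)

The residues treated are {0, 2, 1}, so the missing case is t ≡ 3 (mod 4); write t = 4y+3.
Then (4y+3)^4 + 3(4y+3)^2 + 8(4y+3) + 4 = 256y^4 + 768y^3 + 912y^2 + 536y + 136 = 4(64y^4 + 192y^3 + 228y^2 + 134y + 34).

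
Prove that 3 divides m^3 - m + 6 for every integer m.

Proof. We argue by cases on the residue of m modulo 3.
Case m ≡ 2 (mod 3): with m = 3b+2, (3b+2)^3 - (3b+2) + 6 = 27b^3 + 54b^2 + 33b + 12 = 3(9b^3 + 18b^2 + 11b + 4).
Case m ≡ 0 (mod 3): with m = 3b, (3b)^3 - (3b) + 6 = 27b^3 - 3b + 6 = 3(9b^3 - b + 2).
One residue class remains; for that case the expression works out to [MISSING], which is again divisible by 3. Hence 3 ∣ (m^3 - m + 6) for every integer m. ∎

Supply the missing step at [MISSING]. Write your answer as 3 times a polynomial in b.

3(9b^3 + 9b^2 + 2b + 2)

The residues treated are {2, 0}, so the missing case is m ≡ 1 (mod 3); write m = 3b+1.
Then (3b+1)^3 - (3b+1) + 6 = 27b^3 + 27b^2 + 6b + 6 = 3(9b^3 + 9b^2 + 2b + 2).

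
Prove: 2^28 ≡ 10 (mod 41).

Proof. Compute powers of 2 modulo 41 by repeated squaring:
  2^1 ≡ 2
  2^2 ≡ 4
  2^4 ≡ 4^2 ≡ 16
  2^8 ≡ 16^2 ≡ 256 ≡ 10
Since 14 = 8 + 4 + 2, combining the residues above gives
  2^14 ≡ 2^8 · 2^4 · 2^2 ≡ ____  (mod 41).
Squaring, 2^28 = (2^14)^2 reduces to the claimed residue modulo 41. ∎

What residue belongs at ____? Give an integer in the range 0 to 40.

25

2^8 · 2^4 · 2^2 ≡ 10 · 16 · 4 = 640.
640 mod 41 = 25, so 2^14 ≡ 25 (mod 41).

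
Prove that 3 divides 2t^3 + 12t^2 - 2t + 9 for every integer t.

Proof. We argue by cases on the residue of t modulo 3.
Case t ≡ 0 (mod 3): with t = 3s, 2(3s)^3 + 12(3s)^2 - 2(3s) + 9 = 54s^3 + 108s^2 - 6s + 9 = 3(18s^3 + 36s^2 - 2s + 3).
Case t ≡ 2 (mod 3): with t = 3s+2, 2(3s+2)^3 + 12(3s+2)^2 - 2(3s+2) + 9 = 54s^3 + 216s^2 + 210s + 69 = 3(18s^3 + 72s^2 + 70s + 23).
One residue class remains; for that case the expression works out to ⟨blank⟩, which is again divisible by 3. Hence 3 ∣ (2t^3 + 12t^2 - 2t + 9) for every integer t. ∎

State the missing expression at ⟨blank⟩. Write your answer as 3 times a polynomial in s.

The residues treated are {0, 2}, so the missing case is t ≡ 1 (mod 3); write t = 3s+1.
Then 2(3s+1)^3 + 12(3s+1)^2 - 2(3s+1) + 9 = 54s^3 + 162s^2 + 84s + 21 = 3(18s^3 + 54s^2 + 28s + 7).

3(18s^3 + 54s^2 + 28s + 7)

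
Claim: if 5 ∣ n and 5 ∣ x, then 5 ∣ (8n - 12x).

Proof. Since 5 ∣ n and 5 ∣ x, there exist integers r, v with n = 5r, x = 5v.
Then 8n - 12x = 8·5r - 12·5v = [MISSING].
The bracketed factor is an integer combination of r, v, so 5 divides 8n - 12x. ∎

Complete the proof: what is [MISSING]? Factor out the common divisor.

5(8r - 12v)

Each term has a factor of 5: 8·5r - 12·5v = 5·(8r - 12v).
Since 8r - 12v is an integer, 5 ∣ (8n - 12x).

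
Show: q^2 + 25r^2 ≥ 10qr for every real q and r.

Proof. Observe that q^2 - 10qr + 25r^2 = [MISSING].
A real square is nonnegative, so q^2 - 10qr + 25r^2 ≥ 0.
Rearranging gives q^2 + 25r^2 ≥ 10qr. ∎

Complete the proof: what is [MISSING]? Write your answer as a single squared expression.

(q - 5r)^2

The leading and trailing coefficients are 1^2 and 5^2, and 10 = 2·1·5, so the trinomial is (q - 5r)^2.
Hence q^2 - 10qr + 25r^2 ≥ 0.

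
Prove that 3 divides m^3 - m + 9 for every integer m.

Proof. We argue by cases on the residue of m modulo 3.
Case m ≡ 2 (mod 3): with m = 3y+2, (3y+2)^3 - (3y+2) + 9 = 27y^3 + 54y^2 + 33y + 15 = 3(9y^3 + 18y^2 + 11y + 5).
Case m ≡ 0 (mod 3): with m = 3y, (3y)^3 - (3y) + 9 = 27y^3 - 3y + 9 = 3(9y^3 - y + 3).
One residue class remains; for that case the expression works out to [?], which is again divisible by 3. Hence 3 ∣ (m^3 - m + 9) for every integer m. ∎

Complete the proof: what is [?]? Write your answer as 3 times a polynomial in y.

Only m ≡ 1 (mod 3) is unaccounted for. Put m = 3y+1:
(3y+1)^3 - (3y+1) + 9 expands to 27y^3 + 27y^2 + 6y + 9,
and factoring out 3 leaves 3(9y^3 + 9y^2 + 2y + 3).

3(9y^3 + 9y^2 + 2y + 3)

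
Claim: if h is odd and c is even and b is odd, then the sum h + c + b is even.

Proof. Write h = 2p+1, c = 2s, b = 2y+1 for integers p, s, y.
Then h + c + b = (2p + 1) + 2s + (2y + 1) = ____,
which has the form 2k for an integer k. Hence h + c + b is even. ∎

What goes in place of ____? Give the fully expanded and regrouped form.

Expanding: (2p + 1) + 2s + (2y + 1) = 2p + 2s + 2y + 2.
Every term is even; pulling out the factor of 2 gives 2(p + s + y + 1).

2(p + s + y + 1)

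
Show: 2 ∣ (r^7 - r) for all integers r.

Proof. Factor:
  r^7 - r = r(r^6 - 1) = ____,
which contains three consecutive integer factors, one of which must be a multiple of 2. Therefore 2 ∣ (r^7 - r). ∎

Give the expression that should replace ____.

r^6 - 1 = (r^2 - 1)(r^4 + r^2 + 1), and r^2 - 1 = (r-1)(r+1).
So r(r^6 - 1) = (r - 1)r(r + 1)(r^4 + r^2 + 1).

(r - 1)r(r + 1)(r^4 + r^2 + 1)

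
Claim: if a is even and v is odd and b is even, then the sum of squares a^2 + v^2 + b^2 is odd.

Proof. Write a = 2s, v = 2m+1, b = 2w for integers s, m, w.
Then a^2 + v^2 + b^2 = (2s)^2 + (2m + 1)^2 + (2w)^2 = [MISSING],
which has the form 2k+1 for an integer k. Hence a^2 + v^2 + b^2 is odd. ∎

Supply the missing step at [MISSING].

(2s)^2 + (2m + 1)^2 + (2w)^2 = 4m^2 + 4m + 4s^2 + 4w^2 + 1
= 2(2m^2 + 2m + 2s^2 + 2w^2) + 1.
Since 2m^2 + 2m + 2s^2 + 2w^2 is an integer, the sum of squares is of the form 2k+1 for an integer k.

2(2m^2 + 2m + 2s^2 + 2w^2) + 1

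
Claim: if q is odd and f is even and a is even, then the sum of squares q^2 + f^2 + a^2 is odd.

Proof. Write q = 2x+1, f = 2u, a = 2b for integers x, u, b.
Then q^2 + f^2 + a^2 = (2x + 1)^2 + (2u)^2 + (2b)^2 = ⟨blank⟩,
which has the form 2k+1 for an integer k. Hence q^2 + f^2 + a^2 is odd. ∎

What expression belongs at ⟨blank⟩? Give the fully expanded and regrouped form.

(2x + 1)^2 + (2u)^2 + (2b)^2 = 4b^2 + 4u^2 + 4x^2 + 4x + 1
= 2(2b^2 + 2u^2 + 2x^2 + 2x) + 1.
Since 2b^2 + 2u^2 + 2x^2 + 2x is an integer, the sum of squares is of the form 2k+1 for an integer k.

2(2b^2 + 2u^2 + 2x^2 + 2x) + 1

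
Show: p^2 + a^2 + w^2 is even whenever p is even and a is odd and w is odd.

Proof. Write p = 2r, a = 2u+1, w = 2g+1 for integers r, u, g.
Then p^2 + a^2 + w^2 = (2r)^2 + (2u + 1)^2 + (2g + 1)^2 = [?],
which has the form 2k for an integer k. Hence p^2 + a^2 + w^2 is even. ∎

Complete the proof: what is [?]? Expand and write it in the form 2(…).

Expanding: (2r)^2 + (2u + 1)^2 + (2g + 1)^2 = 4g^2 + 4g + 4r^2 + 4u^2 + 4u + 2.
Every term is even; pulling out the factor of 2 gives 2(2g^2 + 2g + 2r^2 + 2u^2 + 2u + 1).

2(2g^2 + 2g + 2r^2 + 2u^2 + 2u + 1)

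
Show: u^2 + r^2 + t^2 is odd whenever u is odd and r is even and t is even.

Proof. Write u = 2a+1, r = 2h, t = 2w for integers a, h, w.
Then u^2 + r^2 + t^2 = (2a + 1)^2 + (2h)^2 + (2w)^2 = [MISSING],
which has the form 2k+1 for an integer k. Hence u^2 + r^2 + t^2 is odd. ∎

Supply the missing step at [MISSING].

2(2a^2 + 2a + 2h^2 + 2w^2) + 1

Expanding: (2a + 1)^2 + (2h)^2 + (2w)^2 = 4a^2 + 4a + 4h^2 + 4w^2 + 1.
Every term except the constant is even, so this is 2(2a^2 + 2a + 2h^2 + 2w^2) + 1,
and 2a^2 + 2a + 2h^2 + 2w^2 ∈ ℤ gives the required form.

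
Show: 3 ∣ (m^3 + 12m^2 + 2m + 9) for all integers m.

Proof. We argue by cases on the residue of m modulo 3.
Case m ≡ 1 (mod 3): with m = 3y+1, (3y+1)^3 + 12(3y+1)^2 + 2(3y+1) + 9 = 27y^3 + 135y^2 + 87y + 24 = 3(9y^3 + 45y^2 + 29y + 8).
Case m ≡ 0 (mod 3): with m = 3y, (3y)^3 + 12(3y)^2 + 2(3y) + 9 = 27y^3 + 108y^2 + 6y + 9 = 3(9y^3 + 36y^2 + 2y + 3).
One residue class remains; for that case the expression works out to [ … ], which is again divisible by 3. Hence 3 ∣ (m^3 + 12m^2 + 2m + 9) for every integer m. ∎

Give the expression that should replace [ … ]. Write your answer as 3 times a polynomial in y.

3(9y^3 + 54y^2 + 62y + 23)

Only m ≡ 2 (mod 3) is unaccounted for. Put m = 3y+2:
(3y+2)^3 + 12(3y+2)^2 + 2(3y+2) + 9 expands to 27y^3 + 162y^2 + 186y + 69,
and factoring out 3 leaves 3(9y^3 + 54y^2 + 62y + 23).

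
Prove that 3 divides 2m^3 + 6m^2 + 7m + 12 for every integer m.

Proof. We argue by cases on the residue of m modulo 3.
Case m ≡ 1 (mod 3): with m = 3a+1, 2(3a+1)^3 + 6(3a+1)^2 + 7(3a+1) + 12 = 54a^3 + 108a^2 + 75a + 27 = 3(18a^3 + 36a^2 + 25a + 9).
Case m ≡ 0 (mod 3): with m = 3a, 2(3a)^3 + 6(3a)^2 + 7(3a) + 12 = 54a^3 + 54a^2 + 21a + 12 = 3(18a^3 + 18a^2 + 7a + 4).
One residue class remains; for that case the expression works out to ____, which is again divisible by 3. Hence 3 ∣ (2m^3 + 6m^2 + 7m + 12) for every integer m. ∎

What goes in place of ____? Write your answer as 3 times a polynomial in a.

The residues treated are {1, 0}, so the missing case is m ≡ 2 (mod 3); write m = 3a+2.
Then 2(3a+2)^3 + 6(3a+2)^2 + 7(3a+2) + 12 = 54a^3 + 162a^2 + 165a + 66 = 3(18a^3 + 54a^2 + 55a + 22).

3(18a^3 + 54a^2 + 55a + 22)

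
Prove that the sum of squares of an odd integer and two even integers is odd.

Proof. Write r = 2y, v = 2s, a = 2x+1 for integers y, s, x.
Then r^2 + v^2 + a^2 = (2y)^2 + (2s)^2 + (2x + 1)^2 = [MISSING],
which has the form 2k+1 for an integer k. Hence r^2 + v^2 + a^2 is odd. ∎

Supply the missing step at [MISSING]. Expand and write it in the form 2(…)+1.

Expanding: (2y)^2 + (2s)^2 + (2x + 1)^2 = 4s^2 + 4x^2 + 4x + 4y^2 + 1.
Every term except the constant is even, so this is 2(2s^2 + 2x^2 + 2x + 2y^2) + 1,
and 2s^2 + 2x^2 + 2x + 2y^2 ∈ ℤ gives the required form.

2(2s^2 + 2x^2 + 2x + 2y^2) + 1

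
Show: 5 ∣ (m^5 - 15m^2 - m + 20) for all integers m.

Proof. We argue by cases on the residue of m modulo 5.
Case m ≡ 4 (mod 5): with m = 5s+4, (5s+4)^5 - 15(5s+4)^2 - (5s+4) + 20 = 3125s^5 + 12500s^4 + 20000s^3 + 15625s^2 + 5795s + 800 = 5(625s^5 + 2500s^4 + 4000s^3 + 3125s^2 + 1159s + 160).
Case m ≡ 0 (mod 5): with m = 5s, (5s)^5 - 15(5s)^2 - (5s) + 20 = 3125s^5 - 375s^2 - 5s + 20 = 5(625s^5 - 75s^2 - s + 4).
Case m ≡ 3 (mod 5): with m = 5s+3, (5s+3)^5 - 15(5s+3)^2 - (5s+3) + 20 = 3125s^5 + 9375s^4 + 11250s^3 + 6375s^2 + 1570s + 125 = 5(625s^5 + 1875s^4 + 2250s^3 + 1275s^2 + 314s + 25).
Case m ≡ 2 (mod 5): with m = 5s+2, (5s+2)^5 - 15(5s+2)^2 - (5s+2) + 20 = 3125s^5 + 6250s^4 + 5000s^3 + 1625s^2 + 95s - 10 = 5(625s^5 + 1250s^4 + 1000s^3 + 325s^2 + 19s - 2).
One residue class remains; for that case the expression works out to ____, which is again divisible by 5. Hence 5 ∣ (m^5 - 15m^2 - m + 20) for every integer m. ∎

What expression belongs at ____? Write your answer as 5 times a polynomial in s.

5(625s^5 + 625s^4 + 250s^3 - 25s^2 - 26s + 1)

Only m ≡ 1 (mod 5) is unaccounted for. Put m = 5s+1:
(5s+1)^5 - 15(5s+1)^2 - (5s+1) + 20 expands to 3125s^5 + 3125s^4 + 1250s^3 - 125s^2 - 130s + 5,
and factoring out 5 leaves 5(625s^5 + 625s^4 + 250s^3 - 25s^2 - 26s + 1).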